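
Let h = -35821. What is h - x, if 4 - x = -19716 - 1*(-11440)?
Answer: -44101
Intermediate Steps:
x = 8280 (x = 4 - (-19716 - 1*(-11440)) = 4 - (-19716 + 11440) = 4 - 1*(-8276) = 4 + 8276 = 8280)
h - x = -35821 - 1*8280 = -35821 - 8280 = -44101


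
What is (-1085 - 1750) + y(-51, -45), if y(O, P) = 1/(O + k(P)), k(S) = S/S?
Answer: -141751/50 ≈ -2835.0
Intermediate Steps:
k(S) = 1
y(O, P) = 1/(1 + O) (y(O, P) = 1/(O + 1) = 1/(1 + O))
(-1085 - 1750) + y(-51, -45) = (-1085 - 1750) + 1/(1 - 51) = -2835 + 1/(-50) = -2835 - 1/50 = -141751/50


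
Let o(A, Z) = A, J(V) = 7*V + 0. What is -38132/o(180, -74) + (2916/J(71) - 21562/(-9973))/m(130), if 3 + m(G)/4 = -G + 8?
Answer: -2362733422769/11152307250 ≈ -211.86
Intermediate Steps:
J(V) = 7*V
m(G) = 20 - 4*G (m(G) = -12 + 4*(-G + 8) = -12 + 4*(8 - G) = -12 + (32 - 4*G) = 20 - 4*G)
-38132/o(180, -74) + (2916/J(71) - 21562/(-9973))/m(130) = -38132/180 + (2916/((7*71)) - 21562/(-9973))/(20 - 4*130) = -38132*1/180 + (2916/497 - 21562*(-1/9973))/(20 - 520) = -9533/45 + (2916*(1/497) + 21562/9973)/(-500) = -9533/45 + (2916/497 + 21562/9973)*(-1/500) = -9533/45 + (39797582/4956581)*(-1/500) = -9533/45 - 19898791/1239145250 = -2362733422769/11152307250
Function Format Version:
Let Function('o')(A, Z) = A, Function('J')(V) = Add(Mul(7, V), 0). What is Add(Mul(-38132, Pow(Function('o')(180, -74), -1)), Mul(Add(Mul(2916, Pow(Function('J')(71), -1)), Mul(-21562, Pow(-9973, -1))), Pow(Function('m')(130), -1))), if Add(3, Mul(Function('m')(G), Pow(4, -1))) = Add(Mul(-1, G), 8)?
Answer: Rational(-2362733422769, 11152307250) ≈ -211.86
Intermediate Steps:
Function('J')(V) = Mul(7, V)
Function('m')(G) = Add(20, Mul(-4, G)) (Function('m')(G) = Add(-12, Mul(4, Add(Mul(-1, G), 8))) = Add(-12, Mul(4, Add(8, Mul(-1, G)))) = Add(-12, Add(32, Mul(-4, G))) = Add(20, Mul(-4, G)))
Add(Mul(-38132, Pow(Function('o')(180, -74), -1)), Mul(Add(Mul(2916, Pow(Function('J')(71), -1)), Mul(-21562, Pow(-9973, -1))), Pow(Function('m')(130), -1))) = Add(Mul(-38132, Pow(180, -1)), Mul(Add(Mul(2916, Pow(Mul(7, 71), -1)), Mul(-21562, Pow(-9973, -1))), Pow(Add(20, Mul(-4, 130)), -1))) = Add(Mul(-38132, Rational(1, 180)), Mul(Add(Mul(2916, Pow(497, -1)), Mul(-21562, Rational(-1, 9973))), Pow(Add(20, -520), -1))) = Add(Rational(-9533, 45), Mul(Add(Mul(2916, Rational(1, 497)), Rational(21562, 9973)), Pow(-500, -1))) = Add(Rational(-9533, 45), Mul(Add(Rational(2916, 497), Rational(21562, 9973)), Rational(-1, 500))) = Add(Rational(-9533, 45), Mul(Rational(39797582, 4956581), Rational(-1, 500))) = Add(Rational(-9533, 45), Rational(-19898791, 1239145250)) = Rational(-2362733422769, 11152307250)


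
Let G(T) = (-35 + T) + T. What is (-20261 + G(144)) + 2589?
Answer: -17419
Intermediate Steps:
G(T) = -35 + 2*T
(-20261 + G(144)) + 2589 = (-20261 + (-35 + 2*144)) + 2589 = (-20261 + (-35 + 288)) + 2589 = (-20261 + 253) + 2589 = -20008 + 2589 = -17419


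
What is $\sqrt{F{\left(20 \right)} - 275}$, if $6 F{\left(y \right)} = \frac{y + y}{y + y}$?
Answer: $\frac{i \sqrt{9894}}{6} \approx 16.578 i$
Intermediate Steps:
$F{\left(y \right)} = \frac{1}{6}$ ($F{\left(y \right)} = \frac{\left(y + y\right) \frac{1}{y + y}}{6} = \frac{2 y \frac{1}{2 y}}{6} = \frac{1}{6} \cdot 1 = \frac{1}{6}$)
$\sqrt{F{\left(20 \right)} - 275} = \sqrt{\frac{1}{6} - 275} = \sqrt{- \frac{1649}{6}} = \frac{i \sqrt{9894}}{6}$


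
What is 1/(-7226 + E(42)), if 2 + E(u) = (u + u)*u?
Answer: -1/3700 ≈ -0.00027027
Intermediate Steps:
E(u) = -2 + 2*u² (E(u) = -2 + (u + u)*u = -2 + (2*u)*u = -2 + 2*u²)
1/(-7226 + E(42)) = 1/(-7226 + (-2 + 2*42²)) = 1/(-7226 + (-2 + 2*1764)) = 1/(-7226 + (-2 + 3528)) = 1/(-7226 + 3526) = 1/(-3700) = -1/3700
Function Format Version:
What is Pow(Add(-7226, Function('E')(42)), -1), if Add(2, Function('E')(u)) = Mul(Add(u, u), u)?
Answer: Rational(-1, 3700) ≈ -0.00027027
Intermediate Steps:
Function('E')(u) = Add(-2, Mul(2, Pow(u, 2))) (Function('E')(u) = Add(-2, Mul(Add(u, u), u)) = Add(-2, Mul(Mul(2, u), u)) = Add(-2, Mul(2, Pow(u, 2))))
Pow(Add(-7226, Function('E')(42)), -1) = Pow(Add(-7226, Add(-2, Mul(2, Pow(42, 2)))), -1) = Pow(Add(-7226, Add(-2, Mul(2, 1764))), -1) = Pow(Add(-7226, Add(-2, 3528)), -1) = Pow(Add(-7226, 3526), -1) = Pow(-3700, -1) = Rational(-1, 3700)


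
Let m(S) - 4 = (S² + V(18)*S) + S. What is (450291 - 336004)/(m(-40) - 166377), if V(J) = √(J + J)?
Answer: -114287/165053 ≈ -0.69243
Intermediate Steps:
V(J) = √2*√J (V(J) = √(2*J) = √2*√J)
m(S) = 4 + S² + 7*S (m(S) = 4 + ((S² + (√2*√18)*S) + S) = 4 + ((S² + (√2*(3*√2))*S) + S) = 4 + ((S² + 6*S) + S) = 4 + (S² + 7*S) = 4 + S² + 7*S)
(450291 - 336004)/(m(-40) - 166377) = (450291 - 336004)/((4 + (-40)² + 7*(-40)) - 166377) = 114287/((4 + 1600 - 280) - 166377) = 114287/(1324 - 166377) = 114287/(-165053) = 114287*(-1/165053) = -114287/165053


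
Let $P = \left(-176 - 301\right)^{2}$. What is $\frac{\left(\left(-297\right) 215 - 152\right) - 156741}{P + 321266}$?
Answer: $- \frac{220748}{548795} \approx -0.40224$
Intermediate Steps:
$P = 227529$ ($P = \left(-477\right)^{2} = 227529$)
$\frac{\left(\left(-297\right) 215 - 152\right) - 156741}{P + 321266} = \frac{\left(\left(-297\right) 215 - 152\right) - 156741}{227529 + 321266} = \frac{\left(-63855 - 152\right) - 156741}{548795} = \left(-64007 - 156741\right) \frac{1}{548795} = \left(-220748\right) \frac{1}{548795} = - \frac{220748}{548795}$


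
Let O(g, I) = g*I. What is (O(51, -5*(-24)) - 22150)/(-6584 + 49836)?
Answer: -8015/21626 ≈ -0.37062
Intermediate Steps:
O(g, I) = I*g
(O(51, -5*(-24)) - 22150)/(-6584 + 49836) = (-5*(-24)*51 - 22150)/(-6584 + 49836) = (120*51 - 22150)/43252 = (6120 - 22150)*(1/43252) = -16030*1/43252 = -8015/21626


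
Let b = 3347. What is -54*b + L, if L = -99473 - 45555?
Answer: -325766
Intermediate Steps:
L = -145028
-54*b + L = -54*3347 - 145028 = -180738 - 145028 = -325766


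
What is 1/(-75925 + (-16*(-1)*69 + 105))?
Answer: -1/74716 ≈ -1.3384e-5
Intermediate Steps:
1/(-75925 + (-16*(-1)*69 + 105)) = 1/(-75925 + (16*69 + 105)) = 1/(-75925 + (1104 + 105)) = 1/(-75925 + 1209) = 1/(-74716) = -1/74716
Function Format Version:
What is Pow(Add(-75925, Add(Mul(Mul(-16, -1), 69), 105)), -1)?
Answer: Rational(-1, 74716) ≈ -1.3384e-5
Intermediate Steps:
Pow(Add(-75925, Add(Mul(Mul(-16, -1), 69), 105)), -1) = Pow(Add(-75925, Add(Mul(16, 69), 105)), -1) = Pow(Add(-75925, Add(1104, 105)), -1) = Pow(Add(-75925, 1209), -1) = Pow(-74716, -1) = Rational(-1, 74716)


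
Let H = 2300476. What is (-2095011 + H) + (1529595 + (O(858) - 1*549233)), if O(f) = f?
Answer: 1186685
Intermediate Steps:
(-2095011 + H) + (1529595 + (O(858) - 1*549233)) = (-2095011 + 2300476) + (1529595 + (858 - 1*549233)) = 205465 + (1529595 + (858 - 549233)) = 205465 + (1529595 - 548375) = 205465 + 981220 = 1186685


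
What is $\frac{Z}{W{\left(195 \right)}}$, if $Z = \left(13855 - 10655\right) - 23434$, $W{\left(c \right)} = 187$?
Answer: $- \frac{20234}{187} \approx -108.2$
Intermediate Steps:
$Z = -20234$ ($Z = 3200 - 23434 = -20234$)
$\frac{Z}{W{\left(195 \right)}} = - \frac{20234}{187}$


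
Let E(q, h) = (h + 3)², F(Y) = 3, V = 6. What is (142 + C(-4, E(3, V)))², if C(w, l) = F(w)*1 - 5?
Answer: 19600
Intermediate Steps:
E(q, h) = (3 + h)²
C(w, l) = -2 (C(w, l) = 3*1 - 5 = 3 - 5 = -2)
(142 + C(-4, E(3, V)))² = (142 - 2)² = 140² = 19600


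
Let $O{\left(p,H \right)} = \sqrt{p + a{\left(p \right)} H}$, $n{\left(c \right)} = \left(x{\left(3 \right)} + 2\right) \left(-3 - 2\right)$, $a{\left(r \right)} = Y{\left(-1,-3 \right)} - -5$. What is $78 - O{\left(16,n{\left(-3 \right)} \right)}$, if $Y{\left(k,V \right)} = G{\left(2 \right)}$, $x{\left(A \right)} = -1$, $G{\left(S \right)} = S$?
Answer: $78 - i \sqrt{19} \approx 78.0 - 4.3589 i$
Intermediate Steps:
$Y{\left(k,V \right)} = 2$
$a{\left(r \right)} = 7$ ($a{\left(r \right)} = 2 - -5 = 2 + 5 = 7$)
$n{\left(c \right)} = -5$ ($n{\left(c \right)} = \left(-1 + 2\right) \left(-3 - 2\right) = 1 \left(-5\right) = -5$)
$O{\left(p,H \right)} = \sqrt{p + 7 H}$
$78 - O{\left(16,n{\left(-3 \right)} \right)} = 78 - \sqrt{16 + 7 \left(-5\right)} = 78 - \sqrt{16 - 35} = 78 - \sqrt{-19} = 78 - i \sqrt{19}$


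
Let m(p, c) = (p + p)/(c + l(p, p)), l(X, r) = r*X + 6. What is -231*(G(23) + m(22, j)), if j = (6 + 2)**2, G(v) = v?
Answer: -1476783/277 ≈ -5331.3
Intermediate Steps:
l(X, r) = 6 + X*r (l(X, r) = X*r + 6 = 6 + X*r)
j = 64 (j = 8**2 = 64)
m(p, c) = 2*p/(6 + c + p**2) (m(p, c) = (p + p)/(c + (6 + p*p)) = (2*p)/(c + (6 + p**2)) = (2*p)/(6 + c + p**2) = 2*p/(6 + c + p**2))
-231*(G(23) + m(22, j)) = -231*(23 + 2*22/(6 + 64 + 22**2)) = -231*(23 + 2*22/(6 + 64 + 484)) = -231*(23 + 2*22/554) = -231*(23 + 2*22*(1/554)) = -231*(23 + 22/277) = -231*6393/277 = -1476783/277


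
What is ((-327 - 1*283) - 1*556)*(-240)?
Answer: 279840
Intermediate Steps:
((-327 - 1*283) - 1*556)*(-240) = ((-327 - 283) - 556)*(-240) = (-610 - 556)*(-240) = -1166*(-240) = 279840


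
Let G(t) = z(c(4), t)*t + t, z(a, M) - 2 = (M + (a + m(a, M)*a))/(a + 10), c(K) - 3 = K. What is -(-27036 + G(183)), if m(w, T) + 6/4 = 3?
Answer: 827175/34 ≈ 24329.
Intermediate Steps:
m(w, T) = 3/2 (m(w, T) = -3/2 + 3 = 3/2)
c(K) = 3 + K
z(a, M) = 2 + (M + 5*a/2)/(10 + a) (z(a, M) = 2 + (M + (a + 3*a/2))/(a + 10) = 2 + (M + 5*a/2)/(10 + a))
G(t) = t + t*(103/34 + t/17) (G(t) = ((20 + t + 9*(3 + 4)/2)/(10 + (3 + 4)))*t + t = ((20 + t + (9/2)*7)/(10 + 7))*t + t = ((20 + t + 63/2)/17)*t + t = ((103/2 + t)/17)*t + t = (103/34 + t/17)*t + t = t*(103/34 + t/17) + t = t + t*(103/34 + t/17))
-(-27036 + G(183)) = -(-27036 + (1/34)*183*(137 + 2*183)) = -(-27036 + (1/34)*183*(137 + 366)) = -(-27036 + (1/34)*183*503) = -(-27036 + 92049/34) = -1*(-827175/34) = 827175/34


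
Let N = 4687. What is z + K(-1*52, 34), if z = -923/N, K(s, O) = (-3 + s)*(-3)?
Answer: 772432/4687 ≈ 164.80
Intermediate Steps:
K(s, O) = 9 - 3*s
z = -923/4687 ≈ -0.19693
z + K(-1*52, 34) = -923/4687 + (9 - (-3)*52) = -923/4687 + (9 - 3*(-52)) = -923/4687 + (9 + 156) = -923/4687 + 165 = 772432/4687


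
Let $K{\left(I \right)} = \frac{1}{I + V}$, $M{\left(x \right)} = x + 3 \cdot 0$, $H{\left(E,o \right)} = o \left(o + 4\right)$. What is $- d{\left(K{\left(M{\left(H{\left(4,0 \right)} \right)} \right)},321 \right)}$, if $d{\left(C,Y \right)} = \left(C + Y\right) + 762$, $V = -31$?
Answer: $- \frac{33572}{31} \approx -1083.0$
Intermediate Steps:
$H{\left(E,o \right)} = o \left(4 + o\right)$
$M{\left(x \right)} = x$ ($M{\left(x \right)} = x + 0 = x$)
$K{\left(I \right)} = \frac{1}{-31 + I}$ ($K{\left(I \right)} = \frac{1}{I - 31} = \frac{1}{-31 + I}$)
$d{\left(C,Y \right)} = 762 + C + Y$
$- d{\left(K{\left(M{\left(H{\left(4,0 \right)} \right)} \right)},321 \right)} = - (762 + \frac{1}{-31 + 0 \left(4 + 0\right)} + 321) = - (762 + \frac{1}{-31 + 0 \cdot 4} + 321) = - (762 + \frac{1}{-31 + 0} + 321) = - (762 + \frac{1}{-31} + 321) = - (762 - \frac{1}{31} + 321) = \left(-1\right) \frac{33572}{31} = - \frac{33572}{31}$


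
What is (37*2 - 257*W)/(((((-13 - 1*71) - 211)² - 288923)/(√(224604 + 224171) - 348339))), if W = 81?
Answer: -7225595877/201898 + 103715*√17951/201898 ≈ -35720.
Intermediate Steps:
(37*2 - 257*W)/(((((-13 - 1*71) - 211)² - 288923)/(√(224604 + 224171) - 348339))) = (37*2 - 257*81)/(((((-13 - 1*71) - 211)² - 288923)/(√(224604 + 224171) - 348339))) = (74 - 20817)/(((((-13 - 71) - 211)² - 288923)/(√448775 - 348339))) = -20743*(5*√17951 - 348339)/((-84 - 211)² - 288923) = -20743*(-348339 + 5*√17951)/((-295)² - 288923) = -20743*(-348339 + 5*√17951)/(87025 - 288923) = -(7225595877/201898 - 103715*√17951/201898) = -20743*(348339/201898 - 5*√17951/201898) = -7225595877/201898 + 103715*√17951/201898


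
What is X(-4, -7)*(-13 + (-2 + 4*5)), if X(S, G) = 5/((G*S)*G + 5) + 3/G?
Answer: -3040/1337 ≈ -2.2737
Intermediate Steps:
X(S, G) = 3/G + 5/(5 + S*G²) (X(S, G) = 5/(S*G² + 5) + 3/G = 5/(5 + S*G²) + 3/G = 3/G + 5/(5 + S*G²))
X(-4, -7)*(-13 + (-2 + 4*5)) = ((15 + 5*(-7) + 3*(-4)*(-7)²)/((-7)*(5 - 4*(-7)²)))*(-13 + (-2 + 4*5)) = (-(15 - 35 + 3*(-4)*49)/(7*(5 - 4*49)))*(-13 + (-2 + 20)) = (-(15 - 35 - 588)/(7*(5 - 196)))*(-13 + 18) = -⅐*(-608)/(-191)*5 = -⅐*(-1/191)*(-608)*5 = -608/1337*5 = -3040/1337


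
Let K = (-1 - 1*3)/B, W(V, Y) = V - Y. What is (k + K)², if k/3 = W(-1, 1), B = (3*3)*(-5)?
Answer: 70756/2025 ≈ 34.941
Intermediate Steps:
B = -45 (B = 9*(-5) = -45)
K = 4/45 (K = (-1 - 1*3)/(-45) = (-1 - 3)*(-1/45) = -4*(-1/45) = 4/45 ≈ 0.088889)
k = -6 (k = 3*(-1 - 1*1) = 3*(-1 - 1) = 3*(-2) = -6)
(k + K)² = (-6 + 4/45)² = (-266/45)² = 70756/2025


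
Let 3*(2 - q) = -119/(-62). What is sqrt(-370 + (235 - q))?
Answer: I*sqrt(4717518)/186 ≈ 11.677*I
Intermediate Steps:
q = 253/186 (q = 2 - (-119)/(3*(-62)) = 2 - (-119)*(-1)/(3*62) = 2 - 1/3*119/62 = 2 - 119/186 = 253/186 ≈ 1.3602)
sqrt(-370 + (235 - q)) = sqrt(-370 + (235 - 1*253/186)) = sqrt(-370 + (235 - 253/186)) = sqrt(-370 + 43457/186) = sqrt(-25363/186) = I*sqrt(4717518)/186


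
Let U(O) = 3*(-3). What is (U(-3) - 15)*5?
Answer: -120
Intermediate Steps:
U(O) = -9
(U(-3) - 15)*5 = (-9 - 15)*5 = -24*5 = -120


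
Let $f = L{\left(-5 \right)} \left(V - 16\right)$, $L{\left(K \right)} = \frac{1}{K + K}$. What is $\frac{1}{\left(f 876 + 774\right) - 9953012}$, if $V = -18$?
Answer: $- \frac{5}{49746298} \approx -1.0051 \cdot 10^{-7}$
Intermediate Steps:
$L{\left(K \right)} = \frac{1}{2 K}$
$f = \frac{17}{5}$ ($f = \frac{1}{2 \left(-5\right)} \left(-18 - 16\right) = \frac{1}{2} \left(- \frac{1}{5}\right) \left(-34\right) = \left(- \frac{1}{10}\right) \left(-34\right) = \frac{17}{5} \approx 3.4$)
$\frac{1}{\left(f 876 + 774\right) - 9953012} = \frac{1}{\left(\frac{17}{5} \cdot 876 + 774\right) - 9953012} = \frac{1}{\left(\frac{14892}{5} + 774\right) - 9953012} = \frac{1}{\frac{18762}{5} - 9953012} = \frac{1}{- \frac{49746298}{5}} = - \frac{5}{49746298}$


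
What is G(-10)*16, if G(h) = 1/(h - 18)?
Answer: -4/7 ≈ -0.57143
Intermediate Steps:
G(h) = 1/(-18 + h)
G(-10)*16 = 16/(-18 - 10) = 16/(-28) = -1/28*16 = -4/7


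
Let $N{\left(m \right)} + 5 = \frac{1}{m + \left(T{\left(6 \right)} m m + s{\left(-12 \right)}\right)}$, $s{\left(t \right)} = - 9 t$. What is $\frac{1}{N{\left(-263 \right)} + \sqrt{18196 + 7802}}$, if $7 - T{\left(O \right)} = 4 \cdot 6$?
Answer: $\frac{2305070153316}{11973915378163517} + \frac{1383041856784 \sqrt{25998}}{35921746134490551} \approx 0.0064005$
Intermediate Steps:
$T{\left(O \right)} = -17$ ($T{\left(O \right)} = 7 - 4 \cdot 6 = 7 - 24 = -17$)
$N{\left(m \right)} = -5 + \frac{1}{108 + m - 17 m^{2}}$ ($N{\left(m \right)} = -5 + \frac{1}{m + \left(- 17 m m - -108\right)} = -5 + \frac{1}{m - \left(-108 + 17 m^{2}\right)} = -5 + \frac{1}{108 + m - 17 m^{2}}$)
$\frac{1}{N{\left(-263 \right)} + \sqrt{18196 + 7802}} = \frac{1}{\frac{-539 - -1315 + 85 \left(-263\right)^{2}}{108 - 263 - 17 \left(-263\right)^{2}} + \sqrt{18196 + 7802}} = \frac{1}{\frac{-539 + 1315 + 85 \cdot 69169}{108 - 263 - 1175873} + \sqrt{25998}} = \frac{1}{\frac{-539 + 1315 + 5879365}{108 - 263 - 1175873} + \sqrt{25998}} = \frac{1}{\frac{1}{-1176028} \cdot 5880141 + \sqrt{25998}} = \frac{1}{\left(- \frac{1}{1176028}\right) 5880141 + \sqrt{25998}} = \frac{1}{- \frac{5880141}{1176028} + \sqrt{25998}}$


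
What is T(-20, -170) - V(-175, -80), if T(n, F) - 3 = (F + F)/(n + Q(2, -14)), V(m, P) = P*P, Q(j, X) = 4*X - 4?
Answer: -25571/4 ≈ -6392.8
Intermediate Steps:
Q(j, X) = -4 + 4*X
V(m, P) = P**2
T(n, F) = 3 + 2*F/(-60 + n) (T(n, F) = 3 + (F + F)/(n + (-4 + 4*(-14))) = 3 + (2*F)/(n + (-4 - 56)) = 3 + (2*F)/(n - 60) = 3 + (2*F)/(-60 + n) = 3 + 2*F/(-60 + n))
T(-20, -170) - V(-175, -80) = (-180 + 2*(-170) + 3*(-20))/(-60 - 20) - 1*(-80)**2 = (-180 - 340 - 60)/(-80) - 1*6400 = -1/80*(-580) - 6400 = 29/4 - 6400 = -25571/4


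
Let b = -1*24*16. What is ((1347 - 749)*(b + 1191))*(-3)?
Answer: -1447758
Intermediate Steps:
b = -384 (b = -24*16 = -384)
((1347 - 749)*(b + 1191))*(-3) = ((1347 - 749)*(-384 + 1191))*(-3) = (598*807)*(-3) = 482586*(-3) = -1447758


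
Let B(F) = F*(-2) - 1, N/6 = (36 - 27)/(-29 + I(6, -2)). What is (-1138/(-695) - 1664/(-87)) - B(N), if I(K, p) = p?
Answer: 34264261/1874415 ≈ 18.280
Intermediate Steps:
N = -54/31 (N = 6*((36 - 27)/(-29 - 2)) = 6*(9/(-31)) = 6*(9*(-1/31)) = 6*(-9/31) = -54/31 ≈ -1.7419)
B(F) = -1 - 2*F (B(F) = -2*F - 1 = -1 - 2*F)
(-1138/(-695) - 1664/(-87)) - B(N) = (-1138/(-695) - 1664/(-87)) - (-1 - 2*(-54/31)) = (-1138*(-1/695) - 1664*(-1/87)) - (-1 + 108/31) = (1138/695 + 1664/87) - 1*77/31 = 1255486/60465 - 77/31 = 34264261/1874415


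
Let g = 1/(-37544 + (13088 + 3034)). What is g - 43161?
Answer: -924594943/21422 ≈ -43161.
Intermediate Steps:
g = -1/21422 (g = 1/(-37544 + 16122) = 1/(-21422) = -1/21422 ≈ -4.6681e-5)
g - 43161 = -1/21422 - 43161 = -924594943/21422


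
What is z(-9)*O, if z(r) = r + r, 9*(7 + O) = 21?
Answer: 84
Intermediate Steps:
O = -14/3 (O = -7 + (⅑)*21 = -7 + 7/3 = -14/3 ≈ -4.6667)
z(r) = 2*r
z(-9)*O = (2*(-9))*(-14/3) = -18*(-14/3) = 84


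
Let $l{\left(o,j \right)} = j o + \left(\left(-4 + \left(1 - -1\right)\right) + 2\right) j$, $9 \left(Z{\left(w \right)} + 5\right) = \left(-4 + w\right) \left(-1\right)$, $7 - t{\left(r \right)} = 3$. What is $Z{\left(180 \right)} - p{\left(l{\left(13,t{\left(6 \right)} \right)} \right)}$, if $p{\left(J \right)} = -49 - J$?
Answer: $\frac{688}{9} \approx 76.444$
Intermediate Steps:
$t{\left(r \right)} = 4$ ($t{\left(r \right)} = 7 - 3 = 4$)
$Z{\left(w \right)} = - \frac{41}{9} - \frac{w}{9}$ ($Z{\left(w \right)} = -5 + \frac{\left(-4 + w\right) \left(-1\right)}{9} = -5 + \frac{4 - w}{9} = -5 - \left(- \frac{4}{9} + \frac{w}{9}\right) = - \frac{41}{9} - \frac{w}{9}$)
$l{\left(o,j \right)} = j o$ ($l{\left(o,j \right)} = j o + \left(\left(-4 + \left(1 + 1\right)\right) + 2\right) j = j o + \left(\left(-4 + 2\right) + 2\right) j = j o + \left(-2 + 2\right) j = j o + 0 j = j o + 0 = j o$)
$Z{\left(180 \right)} - p{\left(l{\left(13,t{\left(6 \right)} \right)} \right)} = \left(- \frac{41}{9} - 20\right) - \left(-49 - 4 \cdot 13\right) = \left(- \frac{41}{9} - 20\right) - \left(-49 - 52\right) = - \frac{221}{9} - \left(-49 - 52\right) = - \frac{221}{9} - -101 = - \frac{221}{9} + 101 = \frac{688}{9}$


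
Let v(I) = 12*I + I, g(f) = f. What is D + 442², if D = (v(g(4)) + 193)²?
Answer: 255389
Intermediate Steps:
v(I) = 13*I
D = 60025 (D = (13*4 + 193)² = (52 + 193)² = 245² = 60025)
D + 442² = 60025 + 442² = 60025 + 195364 = 255389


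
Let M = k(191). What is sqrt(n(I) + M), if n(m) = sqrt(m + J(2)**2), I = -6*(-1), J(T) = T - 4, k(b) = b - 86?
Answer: sqrt(105 + sqrt(10)) ≈ 10.400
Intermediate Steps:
k(b) = -86 + b
M = 105 (M = -86 + 191 = 105)
J(T) = -4 + T
I = 6
n(m) = sqrt(4 + m) (n(m) = sqrt(m + (-4 + 2)**2) = sqrt(m + (-2)**2) = sqrt(m + 4) = sqrt(4 + m))
sqrt(n(I) + M) = sqrt(sqrt(4 + 6) + 105) = sqrt(sqrt(10) + 105) = sqrt(105 + sqrt(10))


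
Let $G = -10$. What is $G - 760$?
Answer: $-770$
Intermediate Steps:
$G - 760 = -10 - 760 = -770$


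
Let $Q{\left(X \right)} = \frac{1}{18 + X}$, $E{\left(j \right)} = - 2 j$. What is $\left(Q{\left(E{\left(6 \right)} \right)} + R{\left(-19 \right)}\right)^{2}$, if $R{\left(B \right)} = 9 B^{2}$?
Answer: $\frac{380055025}{36} \approx 1.0557 \cdot 10^{7}$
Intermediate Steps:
$\left(Q{\left(E{\left(6 \right)} \right)} + R{\left(-19 \right)}\right)^{2} = \left(\frac{1}{18 - 12} + 9 \left(-19\right)^{2}\right)^{2} = \left(\frac{1}{18 - 12} + 9 \cdot 361\right)^{2} = \left(\frac{1}{6} + 3249\right)^{2} = \left(\frac{19495}{6}\right)^{2} = \frac{380055025}{36}$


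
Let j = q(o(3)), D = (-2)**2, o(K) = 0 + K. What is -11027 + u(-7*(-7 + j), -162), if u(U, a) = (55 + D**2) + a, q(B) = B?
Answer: -11118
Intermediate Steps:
o(K) = K
D = 4
j = 3
u(U, a) = 71 + a (u(U, a) = (55 + 4**2) + a = (55 + 16) + a = 71 + a)
-11027 + u(-7*(-7 + j), -162) = -11027 + (71 - 162) = -11027 - 91 = -11118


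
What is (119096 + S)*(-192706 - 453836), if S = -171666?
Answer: 33988712940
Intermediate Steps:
(119096 + S)*(-192706 - 453836) = (119096 - 171666)*(-192706 - 453836) = -52570*(-646542) = 33988712940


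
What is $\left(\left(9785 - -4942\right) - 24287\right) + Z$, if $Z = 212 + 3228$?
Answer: $-6120$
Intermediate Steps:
$Z = 3440$
$\left(\left(9785 - -4942\right) - 24287\right) + Z = \left(\left(9785 - -4942\right) - 24287\right) + 3440 = \left(\left(9785 + 4942\right) - 24287\right) + 3440 = \left(14727 - 24287\right) + 3440 = -9560 + 3440 = -6120$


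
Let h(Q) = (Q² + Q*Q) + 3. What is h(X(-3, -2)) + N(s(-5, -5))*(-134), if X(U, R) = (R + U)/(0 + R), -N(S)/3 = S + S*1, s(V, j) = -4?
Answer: -6401/2 ≈ -3200.5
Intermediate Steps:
N(S) = -6*S (N(S) = -3*(S + S*1) = -3*(S + S) = -6*S)
X(U, R) = (R + U)/R
h(Q) = 3 + 2*Q² (h(Q) = (Q² + Q²) + 3 = 2*Q² + 3 = 3 + 2*Q²)
h(X(-3, -2)) + N(s(-5, -5))*(-134) = (3 + 2*((-2 - 3)/(-2))²) - 6*(-4)*(-134) = (3 + 2*(-½*(-5))²) + 24*(-134) = (3 + 2*(5/2)²) - 3216 = (3 + 2*(25/4)) - 3216 = (3 + 25/2) - 3216 = 31/2 - 3216 = -6401/2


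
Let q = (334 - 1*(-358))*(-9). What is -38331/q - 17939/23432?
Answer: 21845775/4053736 ≈ 5.3890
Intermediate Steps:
q = -6228 (q = (334 + 358)*(-9) = 692*(-9) = -6228)
-38331/q - 17939/23432 = -38331/(-6228) - 17939/23432 = -38331*(-1/6228) - 17939*1/23432 = 4259/692 - 17939/23432 = 21845775/4053736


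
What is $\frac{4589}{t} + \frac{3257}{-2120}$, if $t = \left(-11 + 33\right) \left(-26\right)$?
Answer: $- \frac{222917}{23320} \approx -9.5591$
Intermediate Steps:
$t = -572$ ($t = 22 \left(-26\right) = -572$)
$\frac{4589}{t} + \frac{3257}{-2120} = \frac{4589}{-572} + \frac{3257}{-2120} = 4589 \left(- \frac{1}{572}\right) + 3257 \left(- \frac{1}{2120}\right) = - \frac{353}{44} - \frac{3257}{2120} = - \frac{222917}{23320}$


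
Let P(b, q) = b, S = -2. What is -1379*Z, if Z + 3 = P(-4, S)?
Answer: 9653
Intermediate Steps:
Z = -7 (Z = -3 - 4 = -7)
-1379*Z = -1379*(-7) = 9653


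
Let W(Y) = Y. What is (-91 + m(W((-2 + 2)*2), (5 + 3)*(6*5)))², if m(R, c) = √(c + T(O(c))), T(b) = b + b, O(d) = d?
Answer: 9001 - 2184*√5 ≈ 4117.4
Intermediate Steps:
T(b) = 2*b
m(R, c) = √3*√c (m(R, c) = √(c + 2*c) = √(3*c) = √3*√c)
(-91 + m(W((-2 + 2)*2), (5 + 3)*(6*5)))² = (-91 + √3*√((5 + 3)*(6*5)))² = (-91 + √3*√(8*30))² = (-91 + √3*√240)² = (-91 + √3*(4*√15))² = (-91 + 12*√5)²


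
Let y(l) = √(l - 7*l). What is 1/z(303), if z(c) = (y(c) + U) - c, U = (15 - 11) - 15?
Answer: -157/50207 - 3*I*√202/100414 ≈ -0.0031271 - 0.00042462*I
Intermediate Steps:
U = -11 (U = 4 - 15 = -11)
y(l) = √6*√(-l) (y(l) = √(-6*l) = √6*√(-l))
z(c) = -11 - c + √6*√(-c) (z(c) = (√6*√(-c) - 11) - c = (-11 + √6*√(-c)) - c = -11 - c + √6*√(-c))
1/z(303) = 1/(-11 - 1*303 + √6*√(-1*303)) = 1/(-11 - 303 + √6*√(-303)) = 1/(-11 - 303 + √6*(I*√303)) = 1/(-11 - 303 + 3*I*√202) = 1/(-314 + 3*I*√202)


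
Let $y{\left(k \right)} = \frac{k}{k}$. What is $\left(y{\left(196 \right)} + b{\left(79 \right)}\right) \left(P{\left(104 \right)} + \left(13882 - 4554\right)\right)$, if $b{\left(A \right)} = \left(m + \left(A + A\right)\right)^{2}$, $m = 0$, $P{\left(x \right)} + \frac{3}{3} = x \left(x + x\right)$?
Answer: $772891435$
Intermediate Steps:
$P{\left(x \right)} = -1 + 2 x^{2}$ ($P{\left(x \right)} = -1 + x \left(x + x\right) = -1 + x 2 x = -1 + 2 x^{2}$)
$y{\left(k \right)} = 1$
$b{\left(A \right)} = 4 A^{2}$ ($b{\left(A \right)} = \left(0 + \left(A + A\right)\right)^{2} = \left(0 + 2 A\right)^{2} = \left(2 A\right)^{2} = 4 A^{2}$)
$\left(y{\left(196 \right)} + b{\left(79 \right)}\right) \left(P{\left(104 \right)} + \left(13882 - 4554\right)\right) = \left(1 + 4 \cdot 79^{2}\right) \left(\left(-1 + 2 \cdot 104^{2}\right) + \left(13882 - 4554\right)\right) = \left(1 + 4 \cdot 6241\right) \left(\left(-1 + 2 \cdot 10816\right) + \left(13882 - 4554\right)\right) = \left(1 + 24964\right) \left(\left(-1 + 21632\right) + 9328\right) = 24965 \left(21631 + 9328\right) = 24965 \cdot 30959 = 772891435$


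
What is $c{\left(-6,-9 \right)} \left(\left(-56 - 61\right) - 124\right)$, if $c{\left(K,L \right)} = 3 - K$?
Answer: $-2169$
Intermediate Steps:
$c{\left(-6,-9 \right)} \left(\left(-56 - 61\right) - 124\right) = \left(3 - -6\right) \left(\left(-56 - 61\right) - 124\right) = \left(3 + 6\right) \left(\left(-56 - 61\right) - 124\right) = 9 \left(-117 - 124\right) = 9 \left(-241\right) = -2169$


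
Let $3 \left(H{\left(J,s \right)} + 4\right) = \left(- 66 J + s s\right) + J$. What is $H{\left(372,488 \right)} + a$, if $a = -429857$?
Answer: $- \frac{1075619}{3} \approx -3.5854 \cdot 10^{5}$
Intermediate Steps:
$H{\left(J,s \right)} = -4 - \frac{65 J}{3} + \frac{s^{2}}{3}$ ($H{\left(J,s \right)} = -4 + \frac{\left(- 66 J + s s\right) + J}{3} = -4 + \frac{\left(- 66 J + s^{2}\right) + J}{3} = -4 + \frac{\left(s^{2} - 66 J\right) + J}{3} = -4 + \frac{s^{2} - 65 J}{3} = -4 - \left(- \frac{s^{2}}{3} + \frac{65 J}{3}\right) = -4 - \frac{65 J}{3} + \frac{s^{2}}{3}$)
$H{\left(372,488 \right)} + a = \left(-4 - 8060 + \frac{488^{2}}{3}\right) - 429857 = \left(-4 - 8060 + \frac{1}{3} \cdot 238144\right) - 429857 = \left(-4 - 8060 + \frac{238144}{3}\right) - 429857 = \frac{213952}{3} - 429857 = - \frac{1075619}{3}$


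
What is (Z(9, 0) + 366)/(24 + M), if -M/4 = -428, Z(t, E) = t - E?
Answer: 375/1736 ≈ 0.21601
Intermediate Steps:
M = 1712 (M = -4*(-428) = 1712)
(Z(9, 0) + 366)/(24 + M) = ((9 - 1*0) + 366)/(24 + 1712) = ((9 + 0) + 366)/1736 = (9 + 366)*(1/1736) = 375*(1/1736) = 375/1736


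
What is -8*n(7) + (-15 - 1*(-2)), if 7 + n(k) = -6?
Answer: 91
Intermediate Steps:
n(k) = -13 (n(k) = -7 - 6 = -13)
-8*n(7) + (-15 - 1*(-2)) = -8*(-13) + (-15 - 1*(-2)) = 104 + (-15 + 2) = 104 - 13 = 91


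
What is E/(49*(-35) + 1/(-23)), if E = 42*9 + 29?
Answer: -851/3586 ≈ -0.23731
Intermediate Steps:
E = 407 (E = 378 + 29 = 407)
E/(49*(-35) + 1/(-23)) = 407/(49*(-35) + 1/(-23)) = 407/(-1715 - 1/23) = 407/(-39446/23) = 407*(-23/39446) = -851/3586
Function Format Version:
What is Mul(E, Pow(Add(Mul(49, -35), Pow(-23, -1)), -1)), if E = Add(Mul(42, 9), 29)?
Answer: Rational(-851, 3586) ≈ -0.23731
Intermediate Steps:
E = 407 (E = Add(378, 29) = 407)
Mul(E, Pow(Add(Mul(49, -35), Pow(-23, -1)), -1)) = Mul(407, Pow(Add(Mul(49, -35), Pow(-23, -1)), -1)) = Mul(407, Pow(Add(-1715, Rational(-1, 23)), -1)) = Mul(407, Pow(Rational(-39446, 23), -1)) = Mul(407, Rational(-23, 39446)) = Rational(-851, 3586)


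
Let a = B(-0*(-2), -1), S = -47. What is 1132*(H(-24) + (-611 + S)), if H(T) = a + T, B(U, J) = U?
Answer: -772024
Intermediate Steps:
a = 0 (a = -0*(-2) = -5*0 = 0)
H(T) = T (H(T) = 0 + T = T)
1132*(H(-24) + (-611 + S)) = 1132*(-24 + (-611 - 47)) = 1132*(-24 - 658) = 1132*(-682) = -772024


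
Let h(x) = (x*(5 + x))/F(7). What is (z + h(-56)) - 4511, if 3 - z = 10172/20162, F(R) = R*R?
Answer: -314038590/70567 ≈ -4450.2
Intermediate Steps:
F(R) = R**2
z = 25157/10081 (z = 3 - 10172/20162 = 3 - 1*5086/10081 = 3 - 5086/10081 = 25157/10081 ≈ 2.4955)
h(x) = x*(5 + x)/49 (h(x) = (x*(5 + x))/(7**2) = (x*(5 + x))/49 = (x*(5 + x))*(1/49) = x*(5 + x)/49)
(z + h(-56)) - 4511 = (25157/10081 + (1/49)*(-56)*(5 - 56)) - 4511 = (25157/10081 + (1/49)*(-56)*(-51)) - 4511 = (25157/10081 + 408/7) - 4511 = 4289147/70567 - 4511 = -314038590/70567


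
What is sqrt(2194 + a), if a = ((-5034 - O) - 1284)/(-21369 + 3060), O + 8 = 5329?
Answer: sqrt(735684639765)/18309 ≈ 46.847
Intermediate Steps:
O = 5321 (O = -8 + 5329 = 5321)
a = 11639/18309 (a = ((-5034 - 1*5321) - 1284)/(-21369 + 3060) = ((-5034 - 5321) - 1284)/(-18309) = (-10355 - 1284)*(-1/18309) = -11639*(-1/18309) = 11639/18309 ≈ 0.63570)
sqrt(2194 + a) = sqrt(2194 + 11639/18309) = sqrt(40181585/18309) = sqrt(735684639765)/18309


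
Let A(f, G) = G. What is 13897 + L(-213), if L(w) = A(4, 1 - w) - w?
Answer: 14324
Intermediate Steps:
L(w) = 1 - 2*w (L(w) = (1 - w) - w = 1 - 2*w)
13897 + L(-213) = 13897 + (1 - 2*(-213)) = 13897 + (1 + 426) = 13897 + 427 = 14324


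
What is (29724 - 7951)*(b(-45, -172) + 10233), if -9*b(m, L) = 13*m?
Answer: 224218354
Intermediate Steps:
b(m, L) = -13*m/9
(29724 - 7951)*(b(-45, -172) + 10233) = (29724 - 7951)*(-13/9*(-45) + 10233) = 21773*(65 + 10233) = 21773*10298 = 224218354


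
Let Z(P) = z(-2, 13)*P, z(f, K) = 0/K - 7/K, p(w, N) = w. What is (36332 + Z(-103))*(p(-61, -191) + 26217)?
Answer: 951750444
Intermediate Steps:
z(f, K) = -7/K (z(f, K) = 0 - 7/K = -7/K)
Z(P) = -7*P/13 (Z(P) = (-7/13)*P = (-7*1/13)*P = -7*P/13)
(36332 + Z(-103))*(p(-61, -191) + 26217) = (36332 - 7/13*(-103))*(-61 + 26217) = (36332 + 721/13)*26156 = (473037/13)*26156 = 951750444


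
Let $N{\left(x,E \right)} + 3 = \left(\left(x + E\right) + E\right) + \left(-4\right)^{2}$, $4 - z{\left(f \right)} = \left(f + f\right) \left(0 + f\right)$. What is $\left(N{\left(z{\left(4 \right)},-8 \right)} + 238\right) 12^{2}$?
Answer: $29808$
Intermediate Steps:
$z{\left(f \right)} = 4 - 2 f^{2}$ ($z{\left(f \right)} = 4 - \left(f + f\right) \left(0 + f\right) = 4 - 2 f f = 4 - 2 f^{2}$)
$N{\left(x,E \right)} = 13 + x + 2 E$ ($N{\left(x,E \right)} = -3 + \left(\left(\left(x + E\right) + E\right) + \left(-4\right)^{2}\right) = -3 + \left(\left(\left(E + x\right) + E\right) + 16\right) = -3 + \left(\left(x + 2 E\right) + 16\right) = -3 + \left(16 + x + 2 E\right) = 13 + x + 2 E$)
$\left(N{\left(z{\left(4 \right)},-8 \right)} + 238\right) 12^{2} = \left(\left(13 + \left(4 - 2 \cdot 4^{2}\right) + 2 \left(-8\right)\right) + 238\right) 12^{2} = \left(\left(13 + \left(4 - 32\right) - 16\right) + 238\right) 144 = \left(\left(13 - 28 - 16\right) + 238\right) 144 = \left(-31 + 238\right) 144 = 207 \cdot 144 = 29808$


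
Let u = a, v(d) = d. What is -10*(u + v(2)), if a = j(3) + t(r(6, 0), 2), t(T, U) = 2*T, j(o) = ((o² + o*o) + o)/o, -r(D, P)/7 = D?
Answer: 750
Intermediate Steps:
r(D, P) = -7*D
j(o) = (o + 2*o²)/o (j(o) = ((o² + o²) + o)/o = (2*o² + o)/o = (o + 2*o²)/o)
a = -77 (a = (1 + 2*3) + 2*(-7*6) = (1 + 6) + 2*(-42) = 7 - 84 = -77)
u = -77
-10*(u + v(2)) = -10*(-77 + 2) = -10*(-75) = 750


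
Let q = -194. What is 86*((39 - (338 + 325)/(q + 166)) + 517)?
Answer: 697933/14 ≈ 49852.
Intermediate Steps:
86*((39 - (338 + 325)/(q + 166)) + 517) = 86*((39 - (338 + 325)/(-194 + 166)) + 517) = 86*((39 - 663/(-28)) + 517) = 86*((39 - 663*(-1)/28) + 517) = 86*((39 - 1*(-663/28)) + 517) = 86*((39 + 663/28) + 517) = 86*(1755/28 + 517) = 86*(16231/28) = 697933/14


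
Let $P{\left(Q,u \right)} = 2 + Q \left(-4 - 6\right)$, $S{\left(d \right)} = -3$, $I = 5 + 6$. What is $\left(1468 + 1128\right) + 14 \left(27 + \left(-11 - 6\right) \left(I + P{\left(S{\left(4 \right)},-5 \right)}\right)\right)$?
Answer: $-7260$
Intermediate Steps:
$I = 11$
$P{\left(Q,u \right)} = 2 - 10 Q$ ($P{\left(Q,u \right)} = 2 + Q \left(-4 - 6\right) = 2 + Q \left(-10\right) = 2 - 10 Q$)
$\left(1468 + 1128\right) + 14 \left(27 + \left(-11 - 6\right) \left(I + P{\left(S{\left(4 \right)},-5 \right)}\right)\right) = \left(1468 + 1128\right) + 14 \left(27 + \left(-11 - 6\right) \left(11 + \left(2 - -30\right)\right)\right) = 2596 + 14 \left(27 - 17 \left(11 + \left(2 + 30\right)\right)\right) = 2596 + 14 \left(27 - 17 \left(11 + 32\right)\right) = 2596 + 14 \left(27 - 731\right) = 2596 + 14 \left(-704\right) = 2596 - 9856 = -7260$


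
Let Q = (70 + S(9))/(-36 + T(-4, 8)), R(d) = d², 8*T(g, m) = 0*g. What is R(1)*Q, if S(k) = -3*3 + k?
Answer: -35/18 ≈ -1.9444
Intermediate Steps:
T(g, m) = 0 (T(g, m) = (0*g)/8 = (⅛)*0 = 0)
S(k) = -9 + k
Q = -35/18 (Q = (70 + (-9 + 9))/(-36 + 0) = (70 + 0)/(-36) = 70*(-1/36) = -35/18 ≈ -1.9444)
R(1)*Q = 1²*(-35/18) = 1*(-35/18) = -35/18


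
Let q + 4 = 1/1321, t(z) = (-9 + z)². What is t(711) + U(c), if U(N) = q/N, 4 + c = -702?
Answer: 459601828587/932626 ≈ 4.9280e+5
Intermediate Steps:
c = -706 (c = -4 - 702 = -706)
q = -5283/1321 (q = -4 + 1/1321 = -5283/1321 ≈ -3.9992)
U(N) = -5283/(1321*N)
t(711) + U(c) = (-9 + 711)² - 5283/1321/(-706) = 702² - 5283/1321*(-1/706) = 492804 + 5283/932626 = 459601828587/932626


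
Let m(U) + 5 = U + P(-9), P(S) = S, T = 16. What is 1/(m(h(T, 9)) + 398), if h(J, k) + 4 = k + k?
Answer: 1/398 ≈ 0.0025126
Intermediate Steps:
h(J, k) = -4 + 2*k (h(J, k) = -4 + (k + k) = -4 + 2*k)
m(U) = -14 + U (m(U) = -5 + (U - 9) = -5 + (-9 + U) = -14 + U)
1/(m(h(T, 9)) + 398) = 1/((-14 + (-4 + 2*9)) + 398) = 1/((-14 + (-4 + 18)) + 398) = 1/((-14 + 14) + 398) = 1/(0 + 398) = 1/398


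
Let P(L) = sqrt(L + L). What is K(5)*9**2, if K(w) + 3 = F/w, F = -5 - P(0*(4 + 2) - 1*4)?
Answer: -324 - 162*I*sqrt(2)/5 ≈ -324.0 - 45.82*I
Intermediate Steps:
P(L) = sqrt(2)*sqrt(L) (P(L) = sqrt(2*L) = sqrt(2)*sqrt(L))
F = -5 - 2*I*sqrt(2) (F = -5 - sqrt(2)*sqrt(0*(4 + 2) - 1*4) = -5 - sqrt(2)*sqrt(0*6 - 4) = -5 - sqrt(2)*sqrt(0 - 4) = -5 - sqrt(2)*sqrt(-4) = -5 - sqrt(2)*2*I = -5 - 2*I*sqrt(2) ≈ -5.0 - 2.8284*I)
K(w) = -3 + (-5 - 2*I*sqrt(2))/w
K(5)*9**2 = ((-5 - 3*5 - 2*I*sqrt(2))/5)*9**2 = ((-5 - 15 - 2*I*sqrt(2))/5)*81 = ((-20 - 2*I*sqrt(2))/5)*81 = (-4 - 2*I*sqrt(2)/5)*81 = -324 - 162*I*sqrt(2)/5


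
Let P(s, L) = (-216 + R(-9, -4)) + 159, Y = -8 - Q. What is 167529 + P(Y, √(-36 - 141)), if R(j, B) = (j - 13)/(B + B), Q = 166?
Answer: 669899/4 ≈ 1.6747e+5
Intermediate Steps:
R(j, B) = (-13 + j)/(2*B) (R(j, B) = (-13 + j)/((2*B)) = (-13 + j)*(1/(2*B)) = (-13 + j)/(2*B))
Y = -174 (Y = -8 - 1*166 = -8 - 166 = -174)
P(s, L) = -217/4 (P(s, L) = (-216 + (½)*(-13 - 9)/(-4)) + 159 = (-216 + (½)*(-¼)*(-22)) + 159 = (-216 + 11/4) + 159 = -853/4 + 159 = -217/4)
167529 + P(Y, √(-36 - 141)) = 167529 - 217/4 = 669899/4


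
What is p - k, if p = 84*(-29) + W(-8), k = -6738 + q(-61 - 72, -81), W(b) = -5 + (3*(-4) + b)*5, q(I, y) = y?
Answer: 4278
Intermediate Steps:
W(b) = -65 + 5*b (W(b) = -5 + (-12 + b)*5 = -5 + (-60 + 5*b) = -65 + 5*b)
k = -6819 (k = -6738 - 81 = -6819)
p = -2541 (p = 84*(-29) + (-65 + 5*(-8)) = -2436 + (-65 - 40) = -2436 - 105 = -2541)
p - k = -2541 - 1*(-6819) = -2541 + 6819 = 4278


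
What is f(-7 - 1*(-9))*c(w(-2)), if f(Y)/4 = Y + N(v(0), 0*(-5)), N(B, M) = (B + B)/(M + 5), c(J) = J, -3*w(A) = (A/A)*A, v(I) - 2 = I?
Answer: 112/15 ≈ 7.4667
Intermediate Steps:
v(I) = 2 + I
w(A) = -A/3 (w(A) = -A/A*A/3 = -A/3)
N(B, M) = 2*B/(5 + M) (N(B, M) = (2*B)/(5 + M) = 2*B/(5 + M))
f(Y) = 16/5 + 4*Y (f(Y) = 4*(Y + 2*(2 + 0)/(5 + 0*(-5))) = 4*(Y + 2*2/(5 + 0)) = 4*(Y + 2*2/5) = 4*(Y + 2*2*(1/5)) = 4*(Y + 4/5) = 4*(4/5 + Y) = 16/5 + 4*Y)
f(-7 - 1*(-9))*c(w(-2)) = (16/5 + 4*(-7 - 1*(-9)))*(-1/3*(-2)) = (16/5 + 4*(-7 + 9))*(2/3) = (16/5 + 4*2)*(2/3) = (16/5 + 8)*(2/3) = (56/5)*(2/3) = 112/15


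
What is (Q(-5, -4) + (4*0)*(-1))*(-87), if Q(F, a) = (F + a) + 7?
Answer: 174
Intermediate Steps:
Q(F, a) = 7 + F + a
(Q(-5, -4) + (4*0)*(-1))*(-87) = ((7 - 5 - 4) + (4*0)*(-1))*(-87) = (-2 + 0*(-1))*(-87) = (-2 + 0)*(-87) = -2*(-87) = 174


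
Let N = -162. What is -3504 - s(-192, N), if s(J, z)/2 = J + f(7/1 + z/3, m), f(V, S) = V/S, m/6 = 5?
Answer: -46753/15 ≈ -3116.9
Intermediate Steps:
m = 30 (m = 6*5 = 30)
s(J, z) = 7/15 + 2*J + z/45 (s(J, z) = 2*(J + (7/1 + z/3)/30) = 2*(J + (7*1 + z*(⅓))*(1/30)) = 2*(J + (7 + z/3)*(1/30)) = 2*(J + (7/30 + z/90)) = 2*(7/30 + J + z/90) = 7/15 + 2*J + z/45)
-3504 - s(-192, N) = -3504 - (7/15 + 2*(-192) + (1/45)*(-162)) = -3504 - (7/15 - 384 - 18/5) = -3504 - 1*(-5807/15) = -3504 + 5807/15 = -46753/15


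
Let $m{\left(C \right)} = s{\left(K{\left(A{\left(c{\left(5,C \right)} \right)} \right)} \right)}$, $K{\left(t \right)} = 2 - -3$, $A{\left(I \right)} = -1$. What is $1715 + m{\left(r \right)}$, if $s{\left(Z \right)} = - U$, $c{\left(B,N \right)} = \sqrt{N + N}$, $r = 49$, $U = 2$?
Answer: $1713$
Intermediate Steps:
$c{\left(B,N \right)} = \sqrt{2} \sqrt{N}$ ($c{\left(B,N \right)} = \sqrt{2 N} = \sqrt{2} \sqrt{N}$)
$K{\left(t \right)} = 5$ ($K{\left(t \right)} = 2 + 3 = 5$)
$s{\left(Z \right)} = -2$ ($s{\left(Z \right)} = \left(-1\right) 2 = -2$)
$m{\left(C \right)} = -2$
$1715 + m{\left(r \right)} = 1715 - 2 = 1713$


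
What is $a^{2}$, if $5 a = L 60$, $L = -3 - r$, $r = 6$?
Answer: $11664$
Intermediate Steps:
$L = -9$ ($L = -3 - 6 = -9$)
$a = -108$ ($a = \frac{\left(-9\right) 60}{5} = \frac{1}{5} \left(-540\right) = -108$)
$a^{2} = \left(-108\right)^{2} = 11664$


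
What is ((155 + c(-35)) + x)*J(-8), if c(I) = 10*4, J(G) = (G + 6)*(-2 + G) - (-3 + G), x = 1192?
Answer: 42997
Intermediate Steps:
J(G) = 3 - G + (-2 + G)*(6 + G) (J(G) = (6 + G)*(-2 + G) + (3 - G) = (-2 + G)*(6 + G) + (3 - G) = 3 - G + (-2 + G)*(6 + G))
c(I) = 40
((155 + c(-35)) + x)*J(-8) = ((155 + 40) + 1192)*(-9 + (-8)**2 + 3*(-8)) = (195 + 1192)*(-9 + 64 - 24) = 1387*31 = 42997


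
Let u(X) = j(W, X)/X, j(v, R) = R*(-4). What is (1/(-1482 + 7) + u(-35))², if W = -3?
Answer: 34821801/2175625 ≈ 16.005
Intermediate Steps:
j(v, R) = -4*R
u(X) = -4 (u(X) = (-4*X)/X = -4)
(1/(-1482 + 7) + u(-35))² = (1/(-1482 + 7) - 4)² = (1/(-1475) - 4)² = (-1/1475 - 4)² = (-5901/1475)² = 34821801/2175625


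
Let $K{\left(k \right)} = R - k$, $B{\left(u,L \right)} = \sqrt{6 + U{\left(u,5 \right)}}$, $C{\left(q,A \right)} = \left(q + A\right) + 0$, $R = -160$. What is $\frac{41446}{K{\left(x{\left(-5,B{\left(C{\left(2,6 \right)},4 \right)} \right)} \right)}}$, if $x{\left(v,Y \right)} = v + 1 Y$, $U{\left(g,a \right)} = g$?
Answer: $- \frac{6424130}{24011} + \frac{41446 \sqrt{14}}{24011} \approx -261.09$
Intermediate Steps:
$C{\left(q,A \right)} = A + q$ ($C{\left(q,A \right)} = \left(A + q\right) + 0 = A + q$)
$B{\left(u,L \right)} = \sqrt{6 + u}$
$x{\left(v,Y \right)} = Y + v$ ($x{\left(v,Y \right)} = v + Y = Y + v$)
$K{\left(k \right)} = -160 - k$
$\frac{41446}{K{\left(x{\left(-5,B{\left(C{\left(2,6 \right)},4 \right)} \right)} \right)}} = \frac{41446}{-160 - \left(\sqrt{6 + \left(6 + 2\right)} - 5\right)} = \frac{41446}{-160 - \left(\sqrt{6 + 8} - 5\right)} = \frac{41446}{-160 - \left(\sqrt{14} - 5\right)} = \frac{41446}{-160 - \left(-5 + \sqrt{14}\right)} = \frac{41446}{-160 + \left(5 - \sqrt{14}\right)} = \frac{41446}{-155 - \sqrt{14}}$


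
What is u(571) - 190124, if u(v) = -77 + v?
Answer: -189630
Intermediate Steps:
u(571) - 190124 = (-77 + 571) - 190124 = 494 - 190124 = -189630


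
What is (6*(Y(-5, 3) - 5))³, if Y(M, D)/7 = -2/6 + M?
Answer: -16387064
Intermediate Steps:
Y(M, D) = -7/3 + 7*M (Y(M, D) = 7*(-2/6 + M) = 7*(-2*⅙ + M) = 7*(-⅓ + M) = -7/3 + 7*M)
(6*(Y(-5, 3) - 5))³ = (6*((-7/3 + 7*(-5)) - 5))³ = (6*((-7/3 - 35) - 5))³ = (6*(-112/3 - 5))³ = (6*(-127/3))³ = (-254)³ = -16387064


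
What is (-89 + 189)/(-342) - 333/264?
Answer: -23381/15048 ≈ -1.5538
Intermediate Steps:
(-89 + 189)/(-342) - 333/264 = 100*(-1/342) - 333*1/264 = -50/171 - 111/88 = -23381/15048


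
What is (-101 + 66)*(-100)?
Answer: 3500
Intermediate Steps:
(-101 + 66)*(-100) = -35*(-100) = 3500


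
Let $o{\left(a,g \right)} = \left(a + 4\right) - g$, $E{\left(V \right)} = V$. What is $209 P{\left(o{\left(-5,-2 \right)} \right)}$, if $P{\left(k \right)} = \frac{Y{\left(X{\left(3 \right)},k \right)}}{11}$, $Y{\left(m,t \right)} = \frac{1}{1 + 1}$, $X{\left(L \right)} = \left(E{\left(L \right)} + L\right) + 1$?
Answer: $\frac{19}{2} \approx 9.5$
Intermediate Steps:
$X{\left(L \right)} = 1 + 2 L$ ($X{\left(L \right)} = \left(L + L\right) + 1 = 2 L + 1 = 1 + 2 L$)
$o{\left(a,g \right)} = 4 + a - g$ ($o{\left(a,g \right)} = \left(4 + a\right) - g = 4 + a - g$)
$Y{\left(m,t \right)} = \frac{1}{2}$
$P{\left(k \right)} = \frac{1}{22}$ ($P{\left(k \right)} = \frac{1}{2 \cdot 11} = \frac{1}{2} \cdot \frac{1}{11} = \frac{1}{22}$)
$209 P{\left(o{\left(-5,-2 \right)} \right)} = 209 \cdot \frac{1}{22} = \frac{19}{2}$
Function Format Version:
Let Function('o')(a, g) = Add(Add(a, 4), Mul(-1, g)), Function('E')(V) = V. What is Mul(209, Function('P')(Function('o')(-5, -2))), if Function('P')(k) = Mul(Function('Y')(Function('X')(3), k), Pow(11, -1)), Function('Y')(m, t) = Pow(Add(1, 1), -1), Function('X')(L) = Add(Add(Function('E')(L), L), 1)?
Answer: Rational(19, 2) ≈ 9.5000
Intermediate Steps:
Function('X')(L) = Add(1, Mul(2, L)) (Function('X')(L) = Add(Add(L, L), 1) = Add(Mul(2, L), 1) = Add(1, Mul(2, L)))
Function('o')(a, g) = Add(4, a, Mul(-1, g)) (Function('o')(a, g) = Add(Add(4, a), Mul(-1, g)) = Add(4, a, Mul(-1, g)))
Function('Y')(m, t) = Rational(1, 2) (Function('Y')(m, t) = Pow(2, -1) = Rational(1, 2))
Function('P')(k) = Rational(1, 22) (Function('P')(k) = Mul(Rational(1, 2), Pow(11, -1)) = Mul(Rational(1, 2), Rational(1, 11)) = Rational(1, 22))
Mul(209, Function('P')(Function('o')(-5, -2))) = Mul(209, Rational(1, 22)) = Rational(19, 2)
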